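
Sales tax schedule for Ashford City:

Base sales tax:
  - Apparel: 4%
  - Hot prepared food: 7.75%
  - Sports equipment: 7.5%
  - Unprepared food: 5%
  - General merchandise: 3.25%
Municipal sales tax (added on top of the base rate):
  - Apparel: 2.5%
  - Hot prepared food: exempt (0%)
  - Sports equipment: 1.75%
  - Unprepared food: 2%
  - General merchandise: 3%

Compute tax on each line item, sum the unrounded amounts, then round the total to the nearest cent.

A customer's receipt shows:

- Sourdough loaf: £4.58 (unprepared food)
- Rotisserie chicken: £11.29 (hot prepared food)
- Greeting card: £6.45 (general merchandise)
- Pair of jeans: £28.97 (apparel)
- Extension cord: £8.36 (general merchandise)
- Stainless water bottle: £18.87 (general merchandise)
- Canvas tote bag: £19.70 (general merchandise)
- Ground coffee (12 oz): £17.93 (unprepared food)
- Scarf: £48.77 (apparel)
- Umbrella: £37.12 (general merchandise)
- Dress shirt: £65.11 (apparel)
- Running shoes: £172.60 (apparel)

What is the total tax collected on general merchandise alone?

£5.66

Greeting card £6.45: general merchandise → 3.25% + 3% municipal = 6.25% → £0.403125
Extension cord £8.36: general merchandise → 3.25% + 3% municipal = 6.25% → £0.5225
Stainless water bottle £18.87: general merchandise → 3.25% + 3% municipal = 6.25% → £1.179375
Canvas tote bag £19.70: general merchandise → 3.25% + 3% municipal = 6.25% → £1.23125
Umbrella £37.12: general merchandise → 3.25% + 3% municipal = 6.25% → £2.32
Tax on general merchandise: unrounded sum = £5.65625 → £5.66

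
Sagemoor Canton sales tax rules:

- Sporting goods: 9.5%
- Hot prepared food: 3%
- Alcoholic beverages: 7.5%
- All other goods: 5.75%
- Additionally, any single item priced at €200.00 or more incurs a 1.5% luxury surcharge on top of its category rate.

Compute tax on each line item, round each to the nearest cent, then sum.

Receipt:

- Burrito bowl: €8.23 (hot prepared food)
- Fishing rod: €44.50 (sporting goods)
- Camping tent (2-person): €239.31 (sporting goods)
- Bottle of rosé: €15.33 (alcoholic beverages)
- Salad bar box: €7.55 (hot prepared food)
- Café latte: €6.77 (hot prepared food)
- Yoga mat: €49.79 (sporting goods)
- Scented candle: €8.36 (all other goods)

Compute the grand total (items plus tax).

Burrito bowl €8.23: hot prepared food → 3% → €0.25
Fishing rod €44.50: sporting goods → 9.5% → €4.23
Camping tent (2-person) €239.31: sporting goods → 9.5% + 1.5% surcharge = 11% → €26.32
Bottle of rosé €15.33: alcoholic beverages → 7.5% → €1.15
Salad bar box €7.55: hot prepared food → 3% → €0.23
Café latte €6.77: hot prepared food → 3% → €0.20
Yoga mat €49.79: sporting goods → 9.5% → €4.73
Scented candle €8.36: all other goods → 5.75% → €0.48
Subtotal = €379.84; tax = €37.59; total due = €417.43

€417.43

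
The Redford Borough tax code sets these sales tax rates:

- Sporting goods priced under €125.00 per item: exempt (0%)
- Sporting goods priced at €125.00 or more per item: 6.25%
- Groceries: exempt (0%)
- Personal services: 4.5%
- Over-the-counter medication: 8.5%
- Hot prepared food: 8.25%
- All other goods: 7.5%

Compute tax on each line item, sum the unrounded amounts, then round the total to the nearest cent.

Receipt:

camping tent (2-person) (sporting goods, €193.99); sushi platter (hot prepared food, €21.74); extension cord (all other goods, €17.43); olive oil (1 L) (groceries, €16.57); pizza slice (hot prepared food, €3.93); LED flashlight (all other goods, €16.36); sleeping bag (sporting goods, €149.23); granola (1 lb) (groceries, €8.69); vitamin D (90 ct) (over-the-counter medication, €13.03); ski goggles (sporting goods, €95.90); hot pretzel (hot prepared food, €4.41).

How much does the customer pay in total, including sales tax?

Camping tent (2-person) €193.99: sporting goods, €125.00 or more → 6.25% → €12.124375
Sushi platter €21.74: hot prepared food → 8.25% → €1.79355
Extension cord €17.43: all other goods → 7.5% → €1.30725
Olive oil (1 L) €16.57: groceries → 0% → €0.00
Pizza slice €3.93: hot prepared food → 8.25% → €0.324225
LED flashlight €16.36: all other goods → 7.5% → €1.227
Sleeping bag €149.23: sporting goods, €125.00 or more → 6.25% → €9.326875
Granola (1 lb) €8.69: groceries → 0% → €0.00
Vitamin D (90 ct) €13.03: over-the-counter medication → 8.5% → €1.10755
Ski goggles €95.90: sporting goods, under €125.00 → 0% → €0.00
Hot pretzel €4.41: hot prepared food → 8.25% → €0.363825
Subtotal = €541.28; unrounded tax = €27.57465 → €27.57; total due = €568.85

€568.85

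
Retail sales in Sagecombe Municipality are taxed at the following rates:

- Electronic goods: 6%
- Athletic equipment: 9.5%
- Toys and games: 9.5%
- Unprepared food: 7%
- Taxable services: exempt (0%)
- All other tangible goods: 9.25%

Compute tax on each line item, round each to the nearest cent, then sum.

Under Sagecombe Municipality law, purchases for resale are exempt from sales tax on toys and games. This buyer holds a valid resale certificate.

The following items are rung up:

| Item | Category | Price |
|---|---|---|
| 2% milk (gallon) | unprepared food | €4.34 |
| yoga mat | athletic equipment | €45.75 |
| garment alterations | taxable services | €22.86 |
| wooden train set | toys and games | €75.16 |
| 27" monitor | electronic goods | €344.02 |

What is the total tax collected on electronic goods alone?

27" monitor €344.02: electronic goods → 6% → €20.64
Tax on electronic goods = €20.64

€20.64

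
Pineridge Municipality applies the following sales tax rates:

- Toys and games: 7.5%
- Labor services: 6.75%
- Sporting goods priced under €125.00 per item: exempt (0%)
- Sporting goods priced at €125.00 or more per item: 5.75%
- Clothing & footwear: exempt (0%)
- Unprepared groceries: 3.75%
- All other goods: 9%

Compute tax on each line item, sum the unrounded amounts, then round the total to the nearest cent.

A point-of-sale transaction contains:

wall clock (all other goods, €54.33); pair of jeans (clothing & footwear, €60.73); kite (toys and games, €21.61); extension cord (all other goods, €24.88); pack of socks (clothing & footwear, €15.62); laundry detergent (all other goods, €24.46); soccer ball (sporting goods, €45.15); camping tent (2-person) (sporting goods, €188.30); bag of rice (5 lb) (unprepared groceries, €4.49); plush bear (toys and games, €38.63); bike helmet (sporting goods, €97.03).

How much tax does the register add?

Wall clock €54.33: all other goods → 9% → €4.8897
Pair of jeans €60.73: clothing & footwear → 0% → €0.00
Kite €21.61: toys and games → 7.5% → €1.62075
Extension cord €24.88: all other goods → 9% → €2.2392
Pack of socks €15.62: clothing & footwear → 0% → €0.00
Laundry detergent €24.46: all other goods → 9% → €2.2014
Soccer ball €45.15: sporting goods, under €125.00 → 0% → €0.00
Camping tent (2-person) €188.30: sporting goods, €125.00 or more → 5.75% → €10.82725
Bag of rice (5 lb) €4.49: unprepared groceries → 3.75% → €0.168375
Plush bear €38.63: toys and games → 7.5% → €2.89725
Bike helmet €97.03: sporting goods, under €125.00 → 0% → €0.00
Unrounded tax sum = €24.843925 → €24.84

€24.84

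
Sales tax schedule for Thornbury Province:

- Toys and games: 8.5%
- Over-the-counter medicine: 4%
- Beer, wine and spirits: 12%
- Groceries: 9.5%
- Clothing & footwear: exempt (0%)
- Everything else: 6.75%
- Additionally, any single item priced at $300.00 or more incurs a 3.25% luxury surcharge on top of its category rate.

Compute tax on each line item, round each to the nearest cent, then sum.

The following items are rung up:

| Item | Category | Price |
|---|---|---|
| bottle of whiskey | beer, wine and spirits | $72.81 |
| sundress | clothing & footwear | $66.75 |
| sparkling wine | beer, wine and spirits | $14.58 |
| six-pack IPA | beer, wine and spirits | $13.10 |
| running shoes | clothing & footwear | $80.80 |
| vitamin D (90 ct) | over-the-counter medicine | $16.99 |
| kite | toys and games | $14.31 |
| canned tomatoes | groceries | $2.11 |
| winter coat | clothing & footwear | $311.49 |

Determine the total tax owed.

Bottle of whiskey $72.81: beer, wine and spirits → 12% → $8.74
Sundress $66.75: clothing & footwear → 0% → $0.00
Sparkling wine $14.58: beer, wine and spirits → 12% → $1.75
Six-pack IPA $13.10: beer, wine and spirits → 12% → $1.57
Running shoes $80.80: clothing & footwear → 0% → $0.00
Vitamin D (90 ct) $16.99: over-the-counter medicine → 4% → $0.68
Kite $14.31: toys and games → 8.5% → $1.22
Canned tomatoes $2.11: groceries → 9.5% → $0.20
Winter coat $311.49: clothing & footwear → 0% + 3.25% surcharge = 3.25% → $10.12
Total tax = $8.74 + $1.75 + $1.57 + $0.68 + $1.22 + $0.20 + $10.12 = $24.28

$24.28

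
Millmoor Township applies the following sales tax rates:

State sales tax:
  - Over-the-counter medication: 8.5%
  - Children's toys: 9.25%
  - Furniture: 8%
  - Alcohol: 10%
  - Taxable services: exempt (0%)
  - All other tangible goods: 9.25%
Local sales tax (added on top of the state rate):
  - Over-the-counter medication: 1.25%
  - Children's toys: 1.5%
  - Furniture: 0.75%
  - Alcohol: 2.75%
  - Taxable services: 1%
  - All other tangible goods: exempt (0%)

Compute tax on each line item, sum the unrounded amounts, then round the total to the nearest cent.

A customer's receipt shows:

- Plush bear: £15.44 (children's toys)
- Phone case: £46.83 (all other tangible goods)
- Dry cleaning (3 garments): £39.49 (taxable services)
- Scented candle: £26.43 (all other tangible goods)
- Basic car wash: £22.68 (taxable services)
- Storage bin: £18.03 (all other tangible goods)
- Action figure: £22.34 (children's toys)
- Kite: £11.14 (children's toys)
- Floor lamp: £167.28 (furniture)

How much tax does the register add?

£28.96

Plush bear £15.44: children's toys → 9.25% + 1.5% local = 10.75% → £1.6598
Phone case £46.83: all other tangible goods → 9.25% + 0% local = 9.25% → £4.331775
Dry cleaning (3 garments) £39.49: taxable services → 0% + 1% local = 1% → £0.3949
Scented candle £26.43: all other tangible goods → 9.25% + 0% local = 9.25% → £2.444775
Basic car wash £22.68: taxable services → 0% + 1% local = 1% → £0.2268
Storage bin £18.03: all other tangible goods → 9.25% + 0% local = 9.25% → £1.667775
Action figure £22.34: children's toys → 9.25% + 1.5% local = 10.75% → £2.40155
Kite £11.14: children's toys → 9.25% + 1.5% local = 10.75% → £1.19755
Floor lamp £167.28: furniture → 8% + 0.75% local = 8.75% → £14.637
Unrounded tax sum = £28.961925 → £28.96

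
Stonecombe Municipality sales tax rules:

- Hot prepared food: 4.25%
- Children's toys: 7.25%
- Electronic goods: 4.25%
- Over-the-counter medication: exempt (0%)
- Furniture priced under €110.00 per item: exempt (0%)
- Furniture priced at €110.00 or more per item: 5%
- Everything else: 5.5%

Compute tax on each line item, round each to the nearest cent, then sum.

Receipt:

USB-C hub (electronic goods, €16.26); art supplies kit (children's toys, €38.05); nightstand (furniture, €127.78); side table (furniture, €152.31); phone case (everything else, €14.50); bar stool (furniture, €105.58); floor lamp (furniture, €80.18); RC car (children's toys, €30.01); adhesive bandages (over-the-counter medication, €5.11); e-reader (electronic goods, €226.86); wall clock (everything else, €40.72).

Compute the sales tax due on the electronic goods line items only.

€10.33

USB-C hub €16.26: electronic goods → 4.25% → €0.69
E-reader €226.86: electronic goods → 4.25% → €9.64
Tax on electronic goods = €0.69 + €9.64 = €10.33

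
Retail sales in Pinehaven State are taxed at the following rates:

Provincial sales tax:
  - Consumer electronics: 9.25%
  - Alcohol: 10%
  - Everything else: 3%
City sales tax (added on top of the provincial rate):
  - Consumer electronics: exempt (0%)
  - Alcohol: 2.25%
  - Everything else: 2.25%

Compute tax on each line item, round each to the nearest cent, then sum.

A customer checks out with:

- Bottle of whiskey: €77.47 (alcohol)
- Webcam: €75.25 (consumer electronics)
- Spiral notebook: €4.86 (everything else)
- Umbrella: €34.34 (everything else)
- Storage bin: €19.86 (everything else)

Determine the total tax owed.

Bottle of whiskey €77.47: alcohol → 10% + 2.25% city = 12.25% → €9.49
Webcam €75.25: consumer electronics → 9.25% + 0% city = 9.25% → €6.96
Spiral notebook €4.86: everything else → 3% + 2.25% city = 5.25% → €0.26
Umbrella €34.34: everything else → 3% + 2.25% city = 5.25% → €1.80
Storage bin €19.86: everything else → 3% + 2.25% city = 5.25% → €1.04
Total tax = €9.49 + €6.96 + €0.26 + €1.80 + €1.04 = €19.55

€19.55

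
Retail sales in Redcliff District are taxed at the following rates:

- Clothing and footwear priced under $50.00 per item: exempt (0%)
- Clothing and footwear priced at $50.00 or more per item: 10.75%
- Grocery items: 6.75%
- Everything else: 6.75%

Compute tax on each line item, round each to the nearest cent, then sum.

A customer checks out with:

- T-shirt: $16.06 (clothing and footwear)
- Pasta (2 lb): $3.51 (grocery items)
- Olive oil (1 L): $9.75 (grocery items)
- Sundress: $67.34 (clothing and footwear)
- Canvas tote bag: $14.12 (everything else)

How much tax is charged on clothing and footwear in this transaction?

T-shirt $16.06: clothing and footwear, under $50.00 → 0% → $0.00
Sundress $67.34: clothing and footwear, $50.00 or more → 10.75% → $7.24
Tax on clothing and footwear = $0.00 + $7.24 = $7.24

$7.24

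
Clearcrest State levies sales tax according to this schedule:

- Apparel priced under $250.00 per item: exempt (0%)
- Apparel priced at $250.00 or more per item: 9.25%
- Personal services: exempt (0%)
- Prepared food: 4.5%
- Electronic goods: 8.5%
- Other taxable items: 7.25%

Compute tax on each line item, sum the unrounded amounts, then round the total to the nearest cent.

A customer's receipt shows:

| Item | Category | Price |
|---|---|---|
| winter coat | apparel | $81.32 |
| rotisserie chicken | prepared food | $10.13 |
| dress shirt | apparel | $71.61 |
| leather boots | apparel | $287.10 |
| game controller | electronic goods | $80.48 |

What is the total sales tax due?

Winter coat $81.32: apparel, under $250.00 → 0% → $0.00
Rotisserie chicken $10.13: prepared food → 4.5% → $0.45585
Dress shirt $71.61: apparel, under $250.00 → 0% → $0.00
Leather boots $287.10: apparel, $250.00 or more → 9.25% → $26.55675
Game controller $80.48: electronic goods → 8.5% → $6.8408
Unrounded tax sum = $33.8534 → $33.85

$33.85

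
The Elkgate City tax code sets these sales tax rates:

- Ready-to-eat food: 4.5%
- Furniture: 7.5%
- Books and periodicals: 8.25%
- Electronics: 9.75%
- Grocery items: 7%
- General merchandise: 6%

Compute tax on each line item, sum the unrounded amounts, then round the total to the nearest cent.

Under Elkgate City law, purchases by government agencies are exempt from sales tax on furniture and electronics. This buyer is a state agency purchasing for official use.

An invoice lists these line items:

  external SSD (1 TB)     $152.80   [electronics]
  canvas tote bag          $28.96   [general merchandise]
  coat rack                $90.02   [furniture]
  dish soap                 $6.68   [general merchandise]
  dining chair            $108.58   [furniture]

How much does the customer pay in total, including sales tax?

$389.18

External SSD (1 TB) $152.80: electronics, buyer-exempt → 0% → $0.00
Canvas tote bag $28.96: general merchandise → 6% → $1.7376
Coat rack $90.02: furniture, buyer-exempt → 0% → $0.00
Dish soap $6.68: general merchandise → 6% → $0.4008
Dining chair $108.58: furniture, buyer-exempt → 0% → $0.00
Subtotal = $387.04; unrounded tax = $2.1384 → $2.14; total due = $389.18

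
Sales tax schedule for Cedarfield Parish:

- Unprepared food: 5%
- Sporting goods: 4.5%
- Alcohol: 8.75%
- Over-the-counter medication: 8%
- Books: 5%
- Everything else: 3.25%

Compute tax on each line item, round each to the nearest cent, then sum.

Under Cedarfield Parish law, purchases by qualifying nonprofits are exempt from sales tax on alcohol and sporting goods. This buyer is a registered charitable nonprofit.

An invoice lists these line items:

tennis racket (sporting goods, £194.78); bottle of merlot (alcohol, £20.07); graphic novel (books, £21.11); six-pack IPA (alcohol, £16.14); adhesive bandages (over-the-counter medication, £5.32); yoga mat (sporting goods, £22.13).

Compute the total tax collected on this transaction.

£1.49

Tennis racket £194.78: sporting goods, buyer-exempt → 0% → £0.00
Bottle of merlot £20.07: alcohol, buyer-exempt → 0% → £0.00
Graphic novel £21.11: books → 5% → £1.06
Six-pack IPA £16.14: alcohol, buyer-exempt → 0% → £0.00
Adhesive bandages £5.32: over-the-counter medication → 8% → £0.43
Yoga mat £22.13: sporting goods, buyer-exempt → 0% → £0.00
Total tax = £1.06 + £0.43 = £1.49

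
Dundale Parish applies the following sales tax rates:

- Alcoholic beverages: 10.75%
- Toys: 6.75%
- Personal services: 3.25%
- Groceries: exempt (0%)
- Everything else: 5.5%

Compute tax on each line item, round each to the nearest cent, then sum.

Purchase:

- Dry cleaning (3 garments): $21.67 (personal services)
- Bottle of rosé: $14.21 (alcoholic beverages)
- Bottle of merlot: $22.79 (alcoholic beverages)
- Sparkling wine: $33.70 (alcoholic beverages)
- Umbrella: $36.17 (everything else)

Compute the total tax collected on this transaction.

$10.29

Dry cleaning (3 garments) $21.67: personal services → 3.25% → $0.70
Bottle of rosé $14.21: alcoholic beverages → 10.75% → $1.53
Bottle of merlot $22.79: alcoholic beverages → 10.75% → $2.45
Sparkling wine $33.70: alcoholic beverages → 10.75% → $3.62
Umbrella $36.17: everything else → 5.5% → $1.99
Total tax = $0.70 + $1.53 + $2.45 + $3.62 + $1.99 = $10.29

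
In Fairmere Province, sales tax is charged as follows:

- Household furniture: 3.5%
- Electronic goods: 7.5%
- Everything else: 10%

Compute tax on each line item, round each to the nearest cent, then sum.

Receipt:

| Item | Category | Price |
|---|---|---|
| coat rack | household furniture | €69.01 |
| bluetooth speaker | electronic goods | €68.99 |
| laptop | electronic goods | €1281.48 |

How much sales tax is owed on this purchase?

Coat rack €69.01: household furniture → 3.5% → €2.42
Bluetooth speaker €68.99: electronic goods → 7.5% → €5.17
Laptop €1281.48: electronic goods → 7.5% → €96.11
Total tax = €2.42 + €5.17 + €96.11 = €103.70

€103.70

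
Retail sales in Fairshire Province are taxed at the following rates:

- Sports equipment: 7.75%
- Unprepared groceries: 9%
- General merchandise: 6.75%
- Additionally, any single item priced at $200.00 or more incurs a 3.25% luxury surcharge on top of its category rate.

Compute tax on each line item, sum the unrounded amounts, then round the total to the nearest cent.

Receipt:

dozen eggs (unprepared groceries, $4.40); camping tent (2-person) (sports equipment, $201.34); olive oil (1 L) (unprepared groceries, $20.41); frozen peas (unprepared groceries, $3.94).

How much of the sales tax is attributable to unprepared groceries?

Dozen eggs $4.40: unprepared groceries → 9% → $0.396
Olive oil (1 L) $20.41: unprepared groceries → 9% → $1.8369
Frozen peas $3.94: unprepared groceries → 9% → $0.3546
Tax on unprepared groceries: unrounded sum = $2.5875 → $2.59

$2.59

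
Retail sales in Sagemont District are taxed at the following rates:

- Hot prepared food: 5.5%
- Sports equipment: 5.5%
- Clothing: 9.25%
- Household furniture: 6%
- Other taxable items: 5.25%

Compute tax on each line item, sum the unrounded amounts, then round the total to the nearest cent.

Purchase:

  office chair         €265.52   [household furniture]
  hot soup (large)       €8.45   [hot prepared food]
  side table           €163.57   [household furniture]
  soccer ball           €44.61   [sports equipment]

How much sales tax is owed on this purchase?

€28.66

Office chair €265.52: household furniture → 6% → €15.9312
Hot soup (large) €8.45: hot prepared food → 5.5% → €0.46475
Side table €163.57: household furniture → 6% → €9.8142
Soccer ball €44.61: sports equipment → 5.5% → €2.45355
Unrounded tax sum = €28.6637 → €28.66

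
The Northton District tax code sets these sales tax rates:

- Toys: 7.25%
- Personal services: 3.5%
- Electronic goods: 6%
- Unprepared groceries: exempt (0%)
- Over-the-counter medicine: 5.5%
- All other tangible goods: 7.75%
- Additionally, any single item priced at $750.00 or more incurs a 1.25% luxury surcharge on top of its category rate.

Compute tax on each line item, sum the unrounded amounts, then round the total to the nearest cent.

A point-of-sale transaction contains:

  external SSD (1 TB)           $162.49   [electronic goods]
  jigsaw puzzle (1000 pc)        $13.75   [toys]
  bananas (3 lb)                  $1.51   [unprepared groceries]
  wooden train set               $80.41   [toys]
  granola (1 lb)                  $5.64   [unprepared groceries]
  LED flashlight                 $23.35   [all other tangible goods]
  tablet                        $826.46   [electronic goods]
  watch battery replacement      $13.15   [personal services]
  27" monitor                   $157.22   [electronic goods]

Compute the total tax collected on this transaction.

External SSD (1 TB) $162.49: electronic goods → 6% → $9.7494
Jigsaw puzzle (1000 pc) $13.75: toys → 7.25% → $0.996875
Bananas (3 lb) $1.51: unprepared groceries → 0% → $0.00
Wooden train set $80.41: toys → 7.25% → $5.829725
Granola (1 lb) $5.64: unprepared groceries → 0% → $0.00
LED flashlight $23.35: all other tangible goods → 7.75% → $1.809625
Tablet $826.46: electronic goods → 6% + 1.25% surcharge = 7.25% → $59.91835
Watch battery replacement $13.15: personal services → 3.5% → $0.46025
27" monitor $157.22: electronic goods → 6% → $9.4332
Unrounded tax sum = $88.197425 → $88.20

$88.20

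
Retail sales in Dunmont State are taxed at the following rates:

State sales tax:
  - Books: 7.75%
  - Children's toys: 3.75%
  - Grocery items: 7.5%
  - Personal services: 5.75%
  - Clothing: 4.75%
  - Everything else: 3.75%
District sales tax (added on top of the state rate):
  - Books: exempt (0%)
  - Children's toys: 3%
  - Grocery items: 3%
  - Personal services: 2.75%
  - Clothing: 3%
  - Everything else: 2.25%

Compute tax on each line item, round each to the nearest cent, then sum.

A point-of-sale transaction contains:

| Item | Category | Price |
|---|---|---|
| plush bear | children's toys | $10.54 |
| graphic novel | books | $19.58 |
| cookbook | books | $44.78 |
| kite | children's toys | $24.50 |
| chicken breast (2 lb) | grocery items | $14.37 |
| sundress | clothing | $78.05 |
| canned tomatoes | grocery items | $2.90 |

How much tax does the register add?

Plush bear $10.54: children's toys → 3.75% + 3% district = 6.75% → $0.71
Graphic novel $19.58: books → 7.75% + 0% district = 7.75% → $1.52
Cookbook $44.78: books → 7.75% + 0% district = 7.75% → $3.47
Kite $24.50: children's toys → 3.75% + 3% district = 6.75% → $1.65
Chicken breast (2 lb) $14.37: grocery items → 7.5% + 3% district = 10.5% → $1.51
Sundress $78.05: clothing → 4.75% + 3% district = 7.75% → $6.05
Canned tomatoes $2.90: grocery items → 7.5% + 3% district = 10.5% → $0.30
Total tax = $0.71 + $1.52 + $3.47 + $1.65 + $1.51 + $6.05 + $0.30 = $15.21

$15.21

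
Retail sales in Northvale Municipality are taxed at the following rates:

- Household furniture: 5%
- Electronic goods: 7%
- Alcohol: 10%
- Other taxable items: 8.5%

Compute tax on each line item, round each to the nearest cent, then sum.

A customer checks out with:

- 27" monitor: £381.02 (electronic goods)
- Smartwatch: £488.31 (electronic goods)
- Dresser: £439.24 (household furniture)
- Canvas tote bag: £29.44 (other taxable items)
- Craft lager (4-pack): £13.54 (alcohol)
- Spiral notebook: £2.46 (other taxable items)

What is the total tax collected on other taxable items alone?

£2.71

Canvas tote bag £29.44: other taxable items → 8.5% → £2.50
Spiral notebook £2.46: other taxable items → 8.5% → £0.21
Tax on other taxable items = £2.50 + £0.21 = £2.71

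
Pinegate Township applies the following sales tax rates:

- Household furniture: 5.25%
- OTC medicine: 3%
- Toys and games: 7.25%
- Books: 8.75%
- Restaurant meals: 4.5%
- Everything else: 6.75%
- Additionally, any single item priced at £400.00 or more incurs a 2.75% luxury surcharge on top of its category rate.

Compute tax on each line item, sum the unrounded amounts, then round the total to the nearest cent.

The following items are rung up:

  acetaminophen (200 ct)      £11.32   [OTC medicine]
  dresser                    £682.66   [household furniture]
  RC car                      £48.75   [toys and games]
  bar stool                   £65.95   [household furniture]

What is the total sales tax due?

Acetaminophen (200 ct) £11.32: OTC medicine → 3% → £0.3396
Dresser £682.66: household furniture → 5.25% + 2.75% surcharge = 8% → £54.6128
RC car £48.75: toys and games → 7.25% → £3.534375
Bar stool £65.95: household furniture → 5.25% → £3.462375
Unrounded tax sum = £61.94915 → £61.95

£61.95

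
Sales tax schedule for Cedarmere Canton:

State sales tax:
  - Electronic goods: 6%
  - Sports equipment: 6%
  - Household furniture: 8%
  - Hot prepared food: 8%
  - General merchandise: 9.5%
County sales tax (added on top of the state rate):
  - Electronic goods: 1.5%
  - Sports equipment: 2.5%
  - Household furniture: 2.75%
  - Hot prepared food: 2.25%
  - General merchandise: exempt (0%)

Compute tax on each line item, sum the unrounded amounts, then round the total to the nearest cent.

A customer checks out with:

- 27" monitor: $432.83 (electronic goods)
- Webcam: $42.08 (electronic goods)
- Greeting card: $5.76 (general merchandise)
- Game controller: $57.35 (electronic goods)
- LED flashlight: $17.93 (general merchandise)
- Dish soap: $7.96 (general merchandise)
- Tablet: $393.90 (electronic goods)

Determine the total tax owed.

27" monitor $432.83: electronic goods → 6% + 1.5% county = 7.5% → $32.46225
Webcam $42.08: electronic goods → 6% + 1.5% county = 7.5% → $3.156
Greeting card $5.76: general merchandise → 9.5% + 0% county = 9.5% → $0.5472
Game controller $57.35: electronic goods → 6% + 1.5% county = 7.5% → $4.30125
LED flashlight $17.93: general merchandise → 9.5% + 0% county = 9.5% → $1.70335
Dish soap $7.96: general merchandise → 9.5% + 0% county = 9.5% → $0.7562
Tablet $393.90: electronic goods → 6% + 1.5% county = 7.5% → $29.5425
Unrounded tax sum = $72.46875 → $72.47

$72.47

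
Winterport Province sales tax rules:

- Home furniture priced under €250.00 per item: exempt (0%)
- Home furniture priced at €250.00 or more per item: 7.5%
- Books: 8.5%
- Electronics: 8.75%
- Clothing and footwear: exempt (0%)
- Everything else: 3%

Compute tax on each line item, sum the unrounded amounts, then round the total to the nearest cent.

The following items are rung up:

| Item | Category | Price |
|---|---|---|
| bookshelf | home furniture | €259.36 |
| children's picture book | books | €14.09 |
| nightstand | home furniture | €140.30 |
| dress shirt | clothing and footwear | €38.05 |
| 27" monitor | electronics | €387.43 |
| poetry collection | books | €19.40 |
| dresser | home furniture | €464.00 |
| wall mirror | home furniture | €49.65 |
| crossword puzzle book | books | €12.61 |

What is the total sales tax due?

Bookshelf €259.36: home furniture, €250.00 or more → 7.5% → €19.452
Children's picture book €14.09: books → 8.5% → €1.19765
Nightstand €140.30: home furniture, under €250.00 → 0% → €0.00
Dress shirt €38.05: clothing and footwear → 0% → €0.00
27" monitor €387.43: electronics → 8.75% → €33.900125
Poetry collection €19.40: books → 8.5% → €1.649
Dresser €464.00: home furniture, €250.00 or more → 7.5% → €34.80
Wall mirror €49.65: home furniture, under €250.00 → 0% → €0.00
Crossword puzzle book €12.61: books → 8.5% → €1.07185
Unrounded tax sum = €92.070625 → €92.07

€92.07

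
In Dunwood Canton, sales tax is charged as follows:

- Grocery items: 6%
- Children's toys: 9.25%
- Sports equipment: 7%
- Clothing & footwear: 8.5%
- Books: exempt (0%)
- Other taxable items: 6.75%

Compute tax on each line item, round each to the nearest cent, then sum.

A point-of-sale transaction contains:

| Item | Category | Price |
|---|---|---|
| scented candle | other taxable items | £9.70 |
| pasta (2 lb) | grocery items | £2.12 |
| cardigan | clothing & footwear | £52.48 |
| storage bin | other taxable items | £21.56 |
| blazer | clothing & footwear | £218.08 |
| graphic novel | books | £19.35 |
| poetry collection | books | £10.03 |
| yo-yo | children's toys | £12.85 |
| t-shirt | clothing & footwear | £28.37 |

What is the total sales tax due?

Scented candle £9.70: other taxable items → 6.75% → £0.65
Pasta (2 lb) £2.12: grocery items → 6% → £0.13
Cardigan £52.48: clothing & footwear → 8.5% → £4.46
Storage bin £21.56: other taxable items → 6.75% → £1.46
Blazer £218.08: clothing & footwear → 8.5% → £18.54
Graphic novel £19.35: books → 0% → £0.00
Poetry collection £10.03: books → 0% → £0.00
Yo-yo £12.85: children's toys → 9.25% → £1.19
T-shirt £28.37: clothing & footwear → 8.5% → £2.41
Total tax = £0.65 + £0.13 + £4.46 + £1.46 + £18.54 + £1.19 + £2.41 = £28.84

£28.84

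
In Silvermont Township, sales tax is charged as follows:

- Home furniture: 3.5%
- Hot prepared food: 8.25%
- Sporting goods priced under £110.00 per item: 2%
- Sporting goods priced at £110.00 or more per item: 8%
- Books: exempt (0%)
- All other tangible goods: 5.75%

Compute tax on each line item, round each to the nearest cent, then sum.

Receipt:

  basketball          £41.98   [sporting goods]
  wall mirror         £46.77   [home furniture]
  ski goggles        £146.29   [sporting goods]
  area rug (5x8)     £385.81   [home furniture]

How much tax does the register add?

Basketball £41.98: sporting goods, under £110.00 → 2% → £0.84
Wall mirror £46.77: home furniture → 3.5% → £1.64
Ski goggles £146.29: sporting goods, £110.00 or more → 8% → £11.70
Area rug (5x8) £385.81: home furniture → 3.5% → £13.50
Total tax = £0.84 + £1.64 + £11.70 + £13.50 = £27.68

£27.68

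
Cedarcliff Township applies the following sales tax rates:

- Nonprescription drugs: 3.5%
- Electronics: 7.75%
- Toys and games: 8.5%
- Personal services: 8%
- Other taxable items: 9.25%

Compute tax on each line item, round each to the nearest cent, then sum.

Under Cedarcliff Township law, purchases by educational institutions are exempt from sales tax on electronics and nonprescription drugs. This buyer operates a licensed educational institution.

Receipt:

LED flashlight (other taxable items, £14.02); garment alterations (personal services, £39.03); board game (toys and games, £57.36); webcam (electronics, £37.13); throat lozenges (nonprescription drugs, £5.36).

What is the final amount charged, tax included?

LED flashlight £14.02: other taxable items → 9.25% → £1.30
Garment alterations £39.03: personal services → 8% → £3.12
Board game £57.36: toys and games → 8.5% → £4.88
Webcam £37.13: electronics, buyer-exempt → 0% → £0.00
Throat lozenges £5.36: nonprescription drugs, buyer-exempt → 0% → £0.00
Subtotal = £152.90; tax = £9.30; total due = £162.20

£162.20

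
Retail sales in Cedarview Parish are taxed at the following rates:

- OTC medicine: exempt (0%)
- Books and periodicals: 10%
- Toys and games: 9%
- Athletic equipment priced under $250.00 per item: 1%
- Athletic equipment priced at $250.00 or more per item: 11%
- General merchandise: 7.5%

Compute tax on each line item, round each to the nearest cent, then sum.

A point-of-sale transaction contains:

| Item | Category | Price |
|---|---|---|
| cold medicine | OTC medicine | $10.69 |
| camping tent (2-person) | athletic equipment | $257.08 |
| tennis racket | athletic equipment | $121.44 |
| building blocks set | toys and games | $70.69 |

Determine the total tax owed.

Cold medicine $10.69: OTC medicine → 0% → $0.00
Camping tent (2-person) $257.08: athletic equipment, $250.00 or more → 11% → $28.28
Tennis racket $121.44: athletic equipment, under $250.00 → 1% → $1.21
Building blocks set $70.69: toys and games → 9% → $6.36
Total tax = $28.28 + $1.21 + $6.36 = $35.85

$35.85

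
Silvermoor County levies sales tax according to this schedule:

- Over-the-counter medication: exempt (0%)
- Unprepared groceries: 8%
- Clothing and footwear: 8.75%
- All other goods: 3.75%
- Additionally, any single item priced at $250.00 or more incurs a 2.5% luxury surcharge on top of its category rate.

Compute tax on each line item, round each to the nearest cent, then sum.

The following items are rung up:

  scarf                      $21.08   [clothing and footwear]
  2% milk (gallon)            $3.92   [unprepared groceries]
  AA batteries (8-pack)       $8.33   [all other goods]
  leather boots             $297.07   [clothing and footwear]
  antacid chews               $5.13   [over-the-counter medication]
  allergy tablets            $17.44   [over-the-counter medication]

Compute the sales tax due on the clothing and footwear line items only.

Scarf $21.08: clothing and footwear → 8.75% → $1.84
Leather boots $297.07: clothing and footwear → 8.75% + 2.5% surcharge = 11.25% → $33.42
Tax on clothing and footwear = $1.84 + $33.42 = $35.26

$35.26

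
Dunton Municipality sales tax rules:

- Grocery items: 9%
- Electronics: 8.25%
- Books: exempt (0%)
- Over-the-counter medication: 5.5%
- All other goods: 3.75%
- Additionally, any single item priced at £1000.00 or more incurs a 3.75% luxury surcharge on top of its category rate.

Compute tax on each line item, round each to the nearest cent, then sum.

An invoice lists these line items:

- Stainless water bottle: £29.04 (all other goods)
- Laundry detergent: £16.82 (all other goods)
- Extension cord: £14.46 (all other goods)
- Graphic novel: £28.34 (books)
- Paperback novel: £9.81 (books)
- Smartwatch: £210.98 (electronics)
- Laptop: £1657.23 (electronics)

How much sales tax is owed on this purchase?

Stainless water bottle £29.04: all other goods → 3.75% → £1.09
Laundry detergent £16.82: all other goods → 3.75% → £0.63
Extension cord £14.46: all other goods → 3.75% → £0.54
Graphic novel £28.34: books → 0% → £0.00
Paperback novel £9.81: books → 0% → £0.00
Smartwatch £210.98: electronics → 8.25% → £17.41
Laptop £1657.23: electronics → 8.25% + 3.75% surcharge = 12% → £198.87
Total tax = £1.09 + £0.63 + £0.54 + £17.41 + £198.87 = £218.54

£218.54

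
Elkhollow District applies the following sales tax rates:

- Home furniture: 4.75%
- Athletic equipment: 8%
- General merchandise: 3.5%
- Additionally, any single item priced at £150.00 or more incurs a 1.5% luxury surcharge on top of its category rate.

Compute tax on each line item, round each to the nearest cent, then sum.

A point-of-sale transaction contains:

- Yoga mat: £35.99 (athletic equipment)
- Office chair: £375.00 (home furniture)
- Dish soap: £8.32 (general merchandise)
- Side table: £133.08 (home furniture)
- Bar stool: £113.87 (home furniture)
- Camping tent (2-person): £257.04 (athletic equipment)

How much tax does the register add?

£62.76

Yoga mat £35.99: athletic equipment → 8% → £2.88
Office chair £375.00: home furniture → 4.75% + 1.5% surcharge = 6.25% → £23.44
Dish soap £8.32: general merchandise → 3.5% → £0.29
Side table £133.08: home furniture → 4.75% → £6.32
Bar stool £113.87: home furniture → 4.75% → £5.41
Camping tent (2-person) £257.04: athletic equipment → 8% + 1.5% surcharge = 9.5% → £24.42
Total tax = £2.88 + £23.44 + £0.29 + £6.32 + £5.41 + £24.42 = £62.76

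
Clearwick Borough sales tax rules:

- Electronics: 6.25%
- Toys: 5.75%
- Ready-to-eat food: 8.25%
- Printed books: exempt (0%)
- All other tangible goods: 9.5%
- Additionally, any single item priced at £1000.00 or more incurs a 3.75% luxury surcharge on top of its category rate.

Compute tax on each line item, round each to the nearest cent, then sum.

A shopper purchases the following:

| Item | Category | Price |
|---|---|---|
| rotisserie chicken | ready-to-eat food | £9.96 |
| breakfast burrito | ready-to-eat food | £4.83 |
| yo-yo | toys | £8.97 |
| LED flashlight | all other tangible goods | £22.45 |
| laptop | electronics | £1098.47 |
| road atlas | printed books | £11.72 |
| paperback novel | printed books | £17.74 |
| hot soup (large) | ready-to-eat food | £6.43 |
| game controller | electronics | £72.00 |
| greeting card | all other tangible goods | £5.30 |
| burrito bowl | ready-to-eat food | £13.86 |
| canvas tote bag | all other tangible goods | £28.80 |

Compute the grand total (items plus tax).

Rotisserie chicken £9.96: ready-to-eat food → 8.25% → £0.82
Breakfast burrito £4.83: ready-to-eat food → 8.25% → £0.40
Yo-yo £8.97: toys → 5.75% → £0.52
LED flashlight £22.45: all other tangible goods → 9.5% → £2.13
Laptop £1098.47: electronics → 6.25% + 3.75% surcharge = 10% → £109.85
Road atlas £11.72: printed books → 0% → £0.00
Paperback novel £17.74: printed books → 0% → £0.00
Hot soup (large) £6.43: ready-to-eat food → 8.25% → £0.53
Game controller £72.00: electronics → 6.25% → £4.50
Greeting card £5.30: all other tangible goods → 9.5% → £0.50
Burrito bowl £13.86: ready-to-eat food → 8.25% → £1.14
Canvas tote bag £28.80: all other tangible goods → 9.5% → £2.74
Subtotal = £1300.53; tax = £123.13; total due = £1423.66

£1423.66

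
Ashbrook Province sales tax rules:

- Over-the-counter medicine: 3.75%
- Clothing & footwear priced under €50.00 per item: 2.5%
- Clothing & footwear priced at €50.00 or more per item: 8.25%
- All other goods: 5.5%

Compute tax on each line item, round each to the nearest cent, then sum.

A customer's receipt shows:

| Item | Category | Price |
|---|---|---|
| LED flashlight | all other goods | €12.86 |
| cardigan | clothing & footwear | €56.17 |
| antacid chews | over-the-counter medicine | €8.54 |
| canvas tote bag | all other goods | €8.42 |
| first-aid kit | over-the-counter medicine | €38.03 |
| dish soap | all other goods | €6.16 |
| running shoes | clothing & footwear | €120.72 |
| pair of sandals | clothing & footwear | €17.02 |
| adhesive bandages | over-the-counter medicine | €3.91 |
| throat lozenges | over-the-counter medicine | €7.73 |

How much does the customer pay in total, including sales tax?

€298.28

LED flashlight €12.86: all other goods → 5.5% → €0.71
Cardigan €56.17: clothing & footwear, €50.00 or more → 8.25% → €4.63
Antacid chews €8.54: over-the-counter medicine → 3.75% → €0.32
Canvas tote bag €8.42: all other goods → 5.5% → €0.46
First-aid kit €38.03: over-the-counter medicine → 3.75% → €1.43
Dish soap €6.16: all other goods → 5.5% → €0.34
Running shoes €120.72: clothing & footwear, €50.00 or more → 8.25% → €9.96
Pair of sandals €17.02: clothing & footwear, under €50.00 → 2.5% → €0.43
Adhesive bandages €3.91: over-the-counter medicine → 3.75% → €0.15
Throat lozenges €7.73: over-the-counter medicine → 3.75% → €0.29
Subtotal = €279.56; tax = €18.72; total due = €298.28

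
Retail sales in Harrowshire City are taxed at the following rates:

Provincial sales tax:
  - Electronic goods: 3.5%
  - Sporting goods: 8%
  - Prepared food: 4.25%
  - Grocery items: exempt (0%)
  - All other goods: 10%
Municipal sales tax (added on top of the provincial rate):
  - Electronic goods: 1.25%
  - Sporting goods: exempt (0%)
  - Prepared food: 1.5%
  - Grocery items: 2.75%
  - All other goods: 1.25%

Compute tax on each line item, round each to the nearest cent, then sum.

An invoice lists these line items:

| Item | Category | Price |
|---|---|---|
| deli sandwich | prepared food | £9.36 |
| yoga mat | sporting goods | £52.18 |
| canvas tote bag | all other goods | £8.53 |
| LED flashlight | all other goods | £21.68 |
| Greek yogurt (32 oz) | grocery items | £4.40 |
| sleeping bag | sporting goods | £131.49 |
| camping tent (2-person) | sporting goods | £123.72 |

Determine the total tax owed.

£28.65

Deli sandwich £9.36: prepared food → 4.25% + 1.5% municipal = 5.75% → £0.54
Yoga mat £52.18: sporting goods → 8% + 0% municipal = 8% → £4.17
Canvas tote bag £8.53: all other goods → 10% + 1.25% municipal = 11.25% → £0.96
LED flashlight £21.68: all other goods → 10% + 1.25% municipal = 11.25% → £2.44
Greek yogurt (32 oz) £4.40: grocery items → 0% + 2.75% municipal = 2.75% → £0.12
Sleeping bag £131.49: sporting goods → 8% + 0% municipal = 8% → £10.52
Camping tent (2-person) £123.72: sporting goods → 8% + 0% municipal = 8% → £9.90
Total tax = £0.54 + £4.17 + £0.96 + £2.44 + £0.12 + £10.52 + £9.90 = £28.65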